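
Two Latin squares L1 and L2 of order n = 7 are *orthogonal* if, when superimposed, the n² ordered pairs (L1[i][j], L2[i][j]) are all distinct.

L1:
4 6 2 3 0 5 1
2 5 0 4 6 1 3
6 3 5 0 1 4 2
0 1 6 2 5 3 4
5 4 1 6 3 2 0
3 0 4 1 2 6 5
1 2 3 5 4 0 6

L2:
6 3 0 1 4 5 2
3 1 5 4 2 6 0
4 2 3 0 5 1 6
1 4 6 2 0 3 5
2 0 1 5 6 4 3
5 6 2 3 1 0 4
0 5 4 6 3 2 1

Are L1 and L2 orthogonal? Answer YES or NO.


Form the n² = 49 superimposed pairs (L1[i][j], L2[i][j]), row by row (rows and columns indexed from 0):
row 0: (4,6) (6,3) (2,0) (3,1) (0,4) (5,5) (1,2)
row 1: (2,3) (5,1) (0,5) (4,4) (6,2) (1,6) (3,0)
row 2: (6,4) (3,2) (5,3) (0,0) (1,5) (4,1) (2,6)
row 3: (0,1) (1,4) (6,6) (2,2) (5,0) (3,3) (4,5)
row 4: (5,2) (4,0) (1,1) (6,5) (3,6) (2,4) (0,3)
row 5: (3,5) (0,6) (4,2) (1,3) (2,1) (6,0) (5,4)
row 6: (1,0) (2,5) (3,4) (5,6) (4,3) (0,2) (6,1)
Orthogonality requires all 49 pairs distinct.
Check by first coordinate: for each symbol s of L1, list the L2 entries in the n cells where L1 = s; they must all differ.
  L1 = 0: L2 entries (in reading order) 4, 5, 0, 1, 3, 6, 2 — all 7 distinct ✓
  L1 = 1: L2 entries (in reading order) 2, 6, 5, 4, 1, 3, 0 — all 7 distinct ✓
  L1 = 2: L2 entries (in reading order) 0, 3, 6, 2, 4, 1, 5 — all 7 distinct ✓
  L1 = 3: L2 entries (in reading order) 1, 0, 2, 3, 6, 5, 4 — all 7 distinct ✓
  L1 = 4: L2 entries (in reading order) 6, 4, 1, 5, 0, 2, 3 — all 7 distinct ✓
  L1 = 5: L2 entries (in reading order) 5, 1, 3, 0, 2, 4, 6 — all 7 distinct ✓
  L1 = 6: L2 entries (in reading order) 3, 2, 4, 6, 5, 0, 1 — all 7 distinct ✓
Every symbol of L1 meets every symbol of L2 exactly once, so all 49 pairs are distinct (49 of 49).
Conclusion: YES.

YES


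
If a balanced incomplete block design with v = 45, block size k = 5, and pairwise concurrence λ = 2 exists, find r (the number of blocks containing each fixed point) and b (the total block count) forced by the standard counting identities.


Any 2-(v, k, λ) BIBD satisfies two necessary conditions:
  (i)  Each point sits in r blocks, and counting incidences through any fixed point gives r(k − 1) = λ(v − 1), so r = λ(v − 1)/(k − 1).
  (ii) Total incidences bk = vr, so b = vr/k.
Step 1: r = λ(v − 1)/(k − 1) = 2·(45 − 1)/(5 − 1) = 2·44/4 = 88/4 = 22.
Step 2: b = vr/k = 45·22/5 = 990/5 = 198.
Check integrality: r = 22 ∈ Z ✓, b = 198 ∈ Z ✓.
(These identities are necessary conditions: they determine r and b for any design with these parameters, but do not by themselves prove that one exists.)

r = 22, b = 198.


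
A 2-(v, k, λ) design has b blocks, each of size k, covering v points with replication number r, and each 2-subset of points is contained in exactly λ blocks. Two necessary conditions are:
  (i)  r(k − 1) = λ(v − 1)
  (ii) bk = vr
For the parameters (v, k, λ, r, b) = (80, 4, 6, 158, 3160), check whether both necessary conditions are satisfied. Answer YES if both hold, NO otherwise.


Condition (i): r(k − 1) = 158·3 = 474; λ(v − 1) = 6·79 = 474. Match? YES.
Condition (ii): bk = 3160·4 = 12640; vr = 80·158 = 12640. Match? YES.
Both conditions hold? YES.

YES


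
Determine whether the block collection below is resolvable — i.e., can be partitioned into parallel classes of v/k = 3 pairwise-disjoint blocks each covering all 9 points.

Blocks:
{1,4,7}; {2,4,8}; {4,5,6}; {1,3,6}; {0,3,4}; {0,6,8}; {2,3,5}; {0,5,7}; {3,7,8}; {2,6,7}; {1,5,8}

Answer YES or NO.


v = 9, block size k = 3, number of blocks = 11.
For resolvability, blocks must partition into parallel classes of size v/k = 3.
Total blocks must therefore be a multiple of 3: 11 = 3·3 + 2 ⇒ not divisible ✗.
Resolvable? NO.

NO


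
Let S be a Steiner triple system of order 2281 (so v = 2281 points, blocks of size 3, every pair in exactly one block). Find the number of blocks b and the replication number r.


An STS(v) is a 2-(v, 3, 1) BIBD: block size k = 3, λ = 1.
Replication: r(k − 1) = λ(v − 1) ⇒ r·2 = 2281 − 1 = 2280 ⇒ r = 1140.
Block count: bk = vr ⇒ b·3 = 2281·1140 = 2600340 ⇒ b = 866780.
(Check via b = v(v − 1)/6 = 2281·2280/6 = 5200680/6 = 866780.)

r = 1140, b = 866780.


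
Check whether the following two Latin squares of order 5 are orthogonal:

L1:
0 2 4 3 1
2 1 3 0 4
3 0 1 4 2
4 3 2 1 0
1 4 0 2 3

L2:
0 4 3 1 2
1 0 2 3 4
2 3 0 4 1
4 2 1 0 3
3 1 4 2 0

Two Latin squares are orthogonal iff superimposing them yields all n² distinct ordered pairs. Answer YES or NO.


Form the n² = 25 superimposed pairs (L1[i][j], L2[i][j]), row by row (rows and columns indexed from 0):
row 0: (0,0) (2,4) (4,3) (3,1) (1,2)
row 1: (2,1) (1,0) (3,2) (0,3) (4,4)
row 2: (3,2) (0,3) (1,0) (4,4) (2,1)
row 3: (4,4) (3,2) (2,1) (1,0) (0,3)
row 4: (1,3) (4,1) (0,4) (2,2) (3,0)
Orthogonality requires all 25 pairs distinct.
But the pair (3,2) repeats: cell (1,2) has L1 = 3, L2 = 2, and cell (2,0) has L1 = 3, L2 = 2.
A repeated pair means some other pair never occurs (only 15 distinct pairs out of 25), so the squares are not orthogonal.
Conclusion: NO.

NO


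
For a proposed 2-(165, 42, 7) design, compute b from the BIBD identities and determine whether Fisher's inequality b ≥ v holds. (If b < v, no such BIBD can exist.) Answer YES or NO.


r = λ(v − 1)/(k − 1) = 7·164/41 = 28.
b = vr/k = 165·28/42 = 110.
Fisher's inequality: b ≥ v ⇔ 110 ≥ 165? NO.

NO


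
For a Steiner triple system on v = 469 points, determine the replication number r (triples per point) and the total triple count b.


An STS(v) is a 2-(v, 3, 1) BIBD: block size k = 3, λ = 1.
Replication: r(k − 1) = λ(v − 1) ⇒ r·2 = 469 − 1 = 468 ⇒ r = 234.
Block count: bk = vr ⇒ b·3 = 469·234 = 109746 ⇒ b = 36582.

r = 234, b = 36582.


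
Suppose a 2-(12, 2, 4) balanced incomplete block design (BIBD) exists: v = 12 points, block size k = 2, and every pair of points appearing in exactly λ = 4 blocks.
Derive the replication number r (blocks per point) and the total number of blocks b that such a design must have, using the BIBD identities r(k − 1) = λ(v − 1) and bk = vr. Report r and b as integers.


Any 2-(v, k, λ) BIBD satisfies two necessary conditions:
  (i)  Each point sits in r blocks, and counting incidences through any fixed point gives r(k − 1) = λ(v − 1), so r = λ(v − 1)/(k − 1).
  (ii) Total incidences bk = vr, so b = vr/k.
Step 1: r = λ(v − 1)/(k − 1) = 4·(12 − 1)/(2 − 1) = 4·11/1 = 44/1 = 44.
Step 2: b = vr/k = 12·44/2 = 528/2 = 264.
Check integrality: r = 44 ∈ Z ✓, b = 264 ∈ Z ✓.
(These identities are necessary conditions: they determine r and b for any design with these parameters, but do not by themselves prove that one exists.)

r = 44, b = 264.


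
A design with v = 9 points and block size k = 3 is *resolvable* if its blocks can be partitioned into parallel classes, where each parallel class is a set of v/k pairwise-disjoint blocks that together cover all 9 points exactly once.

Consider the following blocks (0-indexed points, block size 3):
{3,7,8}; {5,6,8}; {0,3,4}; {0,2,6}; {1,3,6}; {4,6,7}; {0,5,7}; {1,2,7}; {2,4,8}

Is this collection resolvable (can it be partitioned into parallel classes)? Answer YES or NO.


v = 9, block size k = 3, number of blocks = 9.
For resolvability, blocks must partition into parallel classes of size v/k = 3.
Total blocks must therefore be a multiple of 3: 9 = 3·3 + 0 ⇒ divisible ✓.
Consider block {3,7,8}. The only other block(s) in the collection disjoint from it are {0,2,6} — just 1 block(s). Any parallel class containing {3,7,8} would need 2 other blocks each disjoint from it, so no parallel class of size 3 can contain {3,7,8}.
Since every block must belong to some parallel class in a resolution, the collection cannot be partitioned into parallel classes.
Resolvable? NO.

NO


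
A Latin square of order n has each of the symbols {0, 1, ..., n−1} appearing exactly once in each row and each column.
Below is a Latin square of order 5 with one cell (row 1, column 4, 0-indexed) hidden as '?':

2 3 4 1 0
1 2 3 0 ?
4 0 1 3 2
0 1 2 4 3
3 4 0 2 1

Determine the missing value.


Row 1 contains symbols [0, 1, 2, 3] — missing [4].
Column 4 contains symbols [0, 1, 2, 3] — missing [4].
The missing symbol must appear in both missing sets; intersection = [4].
Therefore the hidden value is 4.

Missing value = 4.


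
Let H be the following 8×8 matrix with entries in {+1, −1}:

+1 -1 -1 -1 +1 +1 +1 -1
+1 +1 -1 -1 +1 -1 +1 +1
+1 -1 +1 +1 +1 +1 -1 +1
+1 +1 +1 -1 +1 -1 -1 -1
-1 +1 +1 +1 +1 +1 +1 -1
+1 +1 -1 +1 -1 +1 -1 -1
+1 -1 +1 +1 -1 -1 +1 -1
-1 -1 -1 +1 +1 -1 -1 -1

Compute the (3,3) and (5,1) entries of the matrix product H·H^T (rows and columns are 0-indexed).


Row 1 of H: [1, 1, -1, -1, 1, -1, 1, 1].
Row 3 of H: [1, 1, 1, -1, 1, -1, -1, -1].
Row 5 of H: [1, 1, -1, 1, -1, 1, -1, -1].
(H·H^T)[3][3] = Σ_j H[3][j]·H[3][j] = (1)² + (1)² + (1)² + (-1)² + (1)² + (-1)² + (-1)² + (-1)² = 1 + 1 + 1 + 1 + 1 + 1 + 1 + 1 = 8.
(H·H^T)[5][1] = Σ_j H[5][j]·H[1][j] = (1)·(1) + (1)·(1) + (-1)·(-1) + (1)·(-1) + (-1)·(1) + (1)·(-1) + (-1)·(1) + (-1)·(1) = 1 + 1 + 1 + -1 + -1 + -1 + -1 + -1 = -2.
Rows 5 and 1 are not orthogonal (dot product = -2 ≠ 0), so H is not a Hadamard matrix.

(3,3) entry = 8; (5,1) entry = -2.


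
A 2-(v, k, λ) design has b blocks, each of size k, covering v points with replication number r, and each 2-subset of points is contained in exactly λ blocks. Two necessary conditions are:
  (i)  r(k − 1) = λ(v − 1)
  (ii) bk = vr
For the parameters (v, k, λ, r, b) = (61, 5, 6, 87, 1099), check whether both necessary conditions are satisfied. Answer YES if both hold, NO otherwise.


Condition (i): r(k − 1) = 87·4 = 348; λ(v − 1) = 6·60 = 360. Match? NO.
Condition (ii): bk = 1099·5 = 5495; vr = 61·87 = 5307. Match? NO.
Both conditions hold? NO.

NO


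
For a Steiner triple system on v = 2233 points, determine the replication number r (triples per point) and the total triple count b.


An STS(v) is a 2-(v, 3, 1) BIBD: block size k = 3, λ = 1.
Replication: r(k − 1) = λ(v − 1) ⇒ r·2 = 2233 − 1 = 2232 ⇒ r = 1116.
Block count: bk = vr ⇒ b·3 = 2233·1116 = 2492028 ⇒ b = 830676.

r = 1116, b = 830676.


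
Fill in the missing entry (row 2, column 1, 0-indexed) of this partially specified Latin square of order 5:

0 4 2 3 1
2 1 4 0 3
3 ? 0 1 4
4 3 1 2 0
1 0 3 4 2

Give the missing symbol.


Row 2 contains symbols [0, 1, 3, 4] — missing [2].
Column 1 contains symbols [0, 1, 3, 4] — missing [2].
The missing symbol must appear in both missing sets; intersection = [2].
Therefore the hidden value is 2.

Missing value = 2.


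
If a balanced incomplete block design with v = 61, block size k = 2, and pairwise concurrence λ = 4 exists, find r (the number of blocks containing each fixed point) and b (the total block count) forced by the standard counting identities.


Any 2-(v, k, λ) BIBD satisfies two necessary conditions:
  (i)  Each point sits in r blocks, and counting incidences through any fixed point gives r(k − 1) = λ(v − 1), so r = λ(v − 1)/(k − 1).
  (ii) Total incidences bk = vr, so b = vr/k.
Step 1: r = λ(v − 1)/(k − 1) = 4·(61 − 1)/(2 − 1) = 4·60/1 = 240/1 = 240.
Step 2: b = vr/k = 61·240/2 = 14640/2 = 7320.
Check integrality: r = 240 ∈ Z ✓, b = 7320 ∈ Z ✓.
(These identities are necessary conditions: they determine r and b for any design with these parameters, but do not by themselves prove that one exists.)

r = 240, b = 7320.


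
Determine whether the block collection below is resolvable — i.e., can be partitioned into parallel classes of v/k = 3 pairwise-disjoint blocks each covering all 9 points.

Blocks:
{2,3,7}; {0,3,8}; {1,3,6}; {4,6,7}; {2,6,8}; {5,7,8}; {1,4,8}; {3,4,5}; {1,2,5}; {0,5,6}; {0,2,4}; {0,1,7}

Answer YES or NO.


v = 9, block size k = 3, number of blocks = 12.
For resolvability, blocks must partition into parallel classes of size v/k = 3.
Total blocks must therefore be a multiple of 3: 12 = 3·4 + 0 ⇒ divisible ✓.
Greedy packing gives 4 candidate class(es). Each should be a full parallel class (size 3, covers all 9 points).
  Class 1 (3 blocks): {2,3,7}; {1,4,8}; {0,5,6}. Points covered: [0, 1, 2, 3, 4, 5, 6, 7, 8].
  Class 2 (3 blocks): {0,3,8}; {4,6,7}; {1,2,5}. Points covered: [0, 1, 2, 3, 4, 5, 6, 7, 8].
  Class 3 (3 blocks): {1,3,6}; {5,7,8}; {0,2,4}. Points covered: [0, 1, 2, 3, 4, 5, 6, 7, 8].
  Class 4 (3 blocks): {2,6,8}; {3,4,5}; {0,1,7}. Points covered: [0, 1, 2, 3, 4, 5, 6, 7, 8].
All classes full (size 3)? YES. All classes cover every point? YES.
Resolvable? YES.

YES


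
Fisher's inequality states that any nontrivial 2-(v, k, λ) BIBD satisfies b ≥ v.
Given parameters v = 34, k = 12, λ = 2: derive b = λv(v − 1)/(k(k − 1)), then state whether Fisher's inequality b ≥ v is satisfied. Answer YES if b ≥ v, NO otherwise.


r = λ(v − 1)/(k − 1) = 2·33/11 = 6.
b = vr/k = 34·6/12 = 17.
Fisher's inequality: b ≥ v ⇔ 17 ≥ 34? NO.

NO


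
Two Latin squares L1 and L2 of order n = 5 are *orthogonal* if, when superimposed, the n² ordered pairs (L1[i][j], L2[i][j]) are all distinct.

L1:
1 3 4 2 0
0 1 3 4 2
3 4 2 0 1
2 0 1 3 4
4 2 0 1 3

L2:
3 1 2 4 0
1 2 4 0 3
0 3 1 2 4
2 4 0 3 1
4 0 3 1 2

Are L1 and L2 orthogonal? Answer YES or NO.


Form the n² = 25 superimposed pairs (L1[i][j], L2[i][j]), row by row (rows and columns indexed from 0):
row 0: (1,3) (3,1) (4,2) (2,4) (0,0)
row 1: (0,1) (1,2) (3,4) (4,0) (2,3)
row 2: (3,0) (4,3) (2,1) (0,2) (1,4)
row 3: (2,2) (0,4) (1,0) (3,3) (4,1)
row 4: (4,4) (2,0) (0,3) (1,1) (3,2)
Orthogonality requires all 25 pairs distinct.
Check by first coordinate: for each symbol s of L1, list the L2 entries in the n cells where L1 = s; they must all differ.
  L1 = 0: L2 entries (in reading order) 0, 1, 2, 4, 3 — all 5 distinct ✓
  L1 = 1: L2 entries (in reading order) 3, 2, 4, 0, 1 — all 5 distinct ✓
  L1 = 2: L2 entries (in reading order) 4, 3, 1, 2, 0 — all 5 distinct ✓
  L1 = 3: L2 entries (in reading order) 1, 4, 0, 3, 2 — all 5 distinct ✓
  L1 = 4: L2 entries (in reading order) 2, 0, 3, 1, 4 — all 5 distinct ✓
Every symbol of L1 meets every symbol of L2 exactly once, so all 25 pairs are distinct (25 of 25).
Conclusion: YES.

YES


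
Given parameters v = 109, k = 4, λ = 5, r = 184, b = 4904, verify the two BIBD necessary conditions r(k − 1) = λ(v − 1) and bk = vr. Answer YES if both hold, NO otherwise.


Condition (i): r(k − 1) = 184·3 = 552; λ(v − 1) = 5·108 = 540. Match? NO.
Condition (ii): bk = 4904·4 = 19616; vr = 109·184 = 20056. Match? NO.
Both conditions hold? NO.

NO


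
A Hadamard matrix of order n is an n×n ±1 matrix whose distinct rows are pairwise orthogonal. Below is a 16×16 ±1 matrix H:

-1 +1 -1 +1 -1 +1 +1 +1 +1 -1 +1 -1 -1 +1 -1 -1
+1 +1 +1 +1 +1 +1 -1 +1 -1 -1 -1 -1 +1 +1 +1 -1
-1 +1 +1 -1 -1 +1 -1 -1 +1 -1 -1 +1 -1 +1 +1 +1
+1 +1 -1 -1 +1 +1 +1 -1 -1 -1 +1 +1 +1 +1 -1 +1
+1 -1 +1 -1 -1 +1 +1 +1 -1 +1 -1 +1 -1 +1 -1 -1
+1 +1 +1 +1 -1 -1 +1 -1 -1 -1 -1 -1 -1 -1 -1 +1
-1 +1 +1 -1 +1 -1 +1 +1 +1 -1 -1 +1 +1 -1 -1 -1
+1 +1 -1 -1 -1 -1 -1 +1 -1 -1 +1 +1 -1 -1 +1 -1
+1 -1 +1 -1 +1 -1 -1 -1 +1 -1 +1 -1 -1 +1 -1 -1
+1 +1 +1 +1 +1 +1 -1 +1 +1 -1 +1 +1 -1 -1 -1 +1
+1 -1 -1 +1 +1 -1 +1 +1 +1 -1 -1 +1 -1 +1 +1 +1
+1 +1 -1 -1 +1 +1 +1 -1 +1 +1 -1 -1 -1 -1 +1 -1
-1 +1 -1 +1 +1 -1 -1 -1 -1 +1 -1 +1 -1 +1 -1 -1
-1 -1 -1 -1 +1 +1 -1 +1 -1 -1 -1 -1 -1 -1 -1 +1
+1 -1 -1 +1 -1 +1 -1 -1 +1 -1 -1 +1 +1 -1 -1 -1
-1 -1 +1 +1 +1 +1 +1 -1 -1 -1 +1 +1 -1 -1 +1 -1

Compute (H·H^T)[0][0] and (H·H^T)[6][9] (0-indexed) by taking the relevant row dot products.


Row 0 of H: [-1, 1, -1, 1, -1, 1, 1, 1, 1, -1, 1, -1, -1, 1, -1, -1].
Row 6 of H: [-1, 1, 1, -1, 1, -1, 1, 1, 1, -1, -1, 1, 1, -1, -1, -1].
Row 9 of H: [1, 1, 1, 1, 1, 1, -1, 1, 1, -1, 1, 1, -1, -1, -1, 1].
(H·H^T)[0][0] = Σ_j H[0][j]·H[0][j] = (-1)² + (1)² + (-1)² + (1)² + (-1)² + (1)² + (1)² + (1)² + (1)² + (-1)² + (1)² + (-1)² + (-1)² + (1)² + (-1)² + (-1)² = 1 + 1 + 1 + 1 + 1 + 1 + 1 + 1 + 1 + 1 + 1 + 1 + 1 + 1 + 1 + 1 = 16.
(H·H^T)[6][9] = Σ_j H[6][j]·H[9][j] = (-1)·(1) + (1)·(1) + (1)·(1) + (-1)·(1) + (1)·(1) + (-1)·(1) + (1)·(-1) + (1)·(1) + (1)·(1) + (-1)·(-1) + (-1)·(1) + (1)·(1) + (1)·(-1) + (-1)·(-1) + (-1)·(-1) + (-1)·(1) = -1 + 1 + 1 + -1 + 1 + -1 + -1 + 1 + 1 + 1 + -1 + 1 + -1 + 1 + 1 + -1 = 2.
Rows 6 and 9 are not orthogonal (dot product = 2 ≠ 0), so H is not a Hadamard matrix.

(0,0) entry = 16; (6,9) entry = 2.


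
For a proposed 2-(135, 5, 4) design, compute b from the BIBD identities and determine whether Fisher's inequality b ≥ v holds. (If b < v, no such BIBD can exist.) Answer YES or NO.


b = λv(v − 1)/(k(k − 1)) = 4·135·134/(5·4) = 72360/20 = 3618.
Compare with v = 135: b ≥ v, so Fisher's inequality holds.

YES


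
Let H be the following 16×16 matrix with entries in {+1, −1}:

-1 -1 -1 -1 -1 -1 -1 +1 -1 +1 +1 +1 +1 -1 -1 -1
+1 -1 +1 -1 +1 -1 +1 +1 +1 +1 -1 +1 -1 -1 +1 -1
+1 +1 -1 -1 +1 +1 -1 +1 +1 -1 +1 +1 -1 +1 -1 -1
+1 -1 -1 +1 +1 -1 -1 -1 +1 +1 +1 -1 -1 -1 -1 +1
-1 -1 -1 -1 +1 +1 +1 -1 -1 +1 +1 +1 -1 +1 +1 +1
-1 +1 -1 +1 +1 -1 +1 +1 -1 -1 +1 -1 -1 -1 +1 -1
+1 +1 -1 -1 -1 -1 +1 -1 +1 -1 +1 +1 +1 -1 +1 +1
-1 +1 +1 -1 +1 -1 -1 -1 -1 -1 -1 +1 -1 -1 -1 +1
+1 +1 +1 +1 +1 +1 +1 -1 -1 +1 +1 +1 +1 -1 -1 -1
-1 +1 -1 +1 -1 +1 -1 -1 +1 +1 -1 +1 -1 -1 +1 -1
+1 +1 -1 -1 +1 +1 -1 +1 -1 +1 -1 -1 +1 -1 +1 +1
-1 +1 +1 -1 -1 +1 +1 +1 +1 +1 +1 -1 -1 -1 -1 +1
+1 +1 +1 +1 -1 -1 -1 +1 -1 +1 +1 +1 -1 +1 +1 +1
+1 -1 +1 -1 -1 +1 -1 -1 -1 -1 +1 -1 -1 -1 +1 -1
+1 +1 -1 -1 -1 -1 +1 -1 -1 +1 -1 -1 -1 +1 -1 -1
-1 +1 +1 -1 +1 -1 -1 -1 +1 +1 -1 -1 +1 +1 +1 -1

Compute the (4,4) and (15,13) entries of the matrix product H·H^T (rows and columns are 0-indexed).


Row 4 of H: [-1, -1, -1, -1, 1, 1, 1, -1, -1, 1, 1, 1, -1, 1, 1, 1].
Row 13 of H: [1, -1, 1, -1, -1, 1, -1, -1, -1, -1, 1, -1, -1, -1, 1, -1].
Row 15 of H: [-1, 1, 1, -1, 1, -1, -1, -1, 1, 1, -1, -1, 1, 1, 1, -1].
(H·H^T)[4][4] = Σ_j H[4][j]·H[4][j] = (-1)² + (-1)² + (-1)² + (-1)² + (1)² + (1)² + (1)² + (-1)² + (-1)² + (1)² + (1)² + (1)² + (-1)² + (1)² + (1)² + (1)² = 1 + 1 + 1 + 1 + 1 + 1 + 1 + 1 + 1 + 1 + 1 + 1 + 1 + 1 + 1 + 1 = 16.
(H·H^T)[15][13] = Σ_j H[15][j]·H[13][j] = (-1)·(1) + (1)·(-1) + (1)·(1) + (-1)·(-1) + (1)·(-1) + (-1)·(1) + (-1)·(-1) + (-1)·(-1) + (1)·(-1) + (1)·(-1) + (-1)·(1) + (-1)·(-1) + (1)·(-1) + (1)·(-1) + (1)·(1) + (-1)·(-1) = -1 + -1 + 1 + 1 + -1 + -1 + 1 + 1 + -1 + -1 + -1 + 1 + -1 + -1 + 1 + 1 = -2.
Rows 15 and 13 are not orthogonal (dot product = -2 ≠ 0), so H is not a Hadamard matrix.

(4,4) entry = 16; (15,13) entry = -2.


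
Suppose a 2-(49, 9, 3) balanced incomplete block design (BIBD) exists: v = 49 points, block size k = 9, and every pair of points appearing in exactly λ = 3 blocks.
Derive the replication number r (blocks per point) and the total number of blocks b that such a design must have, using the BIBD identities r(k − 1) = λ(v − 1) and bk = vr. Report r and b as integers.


Any 2-(v, k, λ) BIBD satisfies two necessary conditions:
  (i)  Each point sits in r blocks, and counting incidences through any fixed point gives r(k − 1) = λ(v − 1), so r = λ(v − 1)/(k − 1).
  (ii) Total incidences bk = vr, so b = vr/k.
Step 1: r = λ(v − 1)/(k − 1) = 3·(49 − 1)/(9 − 1) = 3·48/8 = 144/8 = 18.
Step 2: b = vr/k = 49·18/9 = 882/9 = 98.
Check integrality: r = 18 ∈ Z ✓, b = 98 ∈ Z ✓.
(These identities are necessary conditions: they determine r and b for any design with these parameters, but do not by themselves prove that one exists.)

r = 18, b = 98.


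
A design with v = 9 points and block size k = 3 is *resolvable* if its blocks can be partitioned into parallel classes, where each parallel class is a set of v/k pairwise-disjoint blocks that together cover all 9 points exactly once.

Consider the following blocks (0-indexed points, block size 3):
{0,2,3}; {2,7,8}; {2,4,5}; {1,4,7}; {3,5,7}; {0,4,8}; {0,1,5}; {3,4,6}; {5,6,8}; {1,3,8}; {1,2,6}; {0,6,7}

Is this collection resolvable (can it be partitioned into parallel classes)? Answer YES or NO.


v = 9, block size k = 3, number of blocks = 12.
For resolvability, blocks must partition into parallel classes of size v/k = 3.
Total blocks must therefore be a multiple of 3: 12 = 3·4 + 0 ⇒ divisible ✓.
Greedy packing gives 4 candidate class(es). Each should be a full parallel class (size 3, covers all 9 points).
  Class 1 (3 blocks): {0,2,3}; {1,4,7}; {5,6,8}. Points covered: [0, 1, 2, 3, 4, 5, 6, 7, 8].
  Class 2 (3 blocks): {2,7,8}; {0,1,5}; {3,4,6}. Points covered: [0, 1, 2, 3, 4, 5, 6, 7, 8].
  Class 3 (3 blocks): {2,4,5}; {1,3,8}; {0,6,7}. Points covered: [0, 1, 2, 3, 4, 5, 6, 7, 8].
  Class 4 (3 blocks): {3,5,7}; {0,4,8}; {1,2,6}. Points covered: [0, 1, 2, 3, 4, 5, 6, 7, 8].
All classes full (size 3)? YES. All classes cover every point? YES.
Resolvable? YES.

YES


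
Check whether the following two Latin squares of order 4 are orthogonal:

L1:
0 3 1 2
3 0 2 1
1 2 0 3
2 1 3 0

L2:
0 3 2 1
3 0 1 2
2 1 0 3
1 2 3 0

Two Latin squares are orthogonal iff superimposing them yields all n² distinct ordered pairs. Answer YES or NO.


Form the n² = 16 superimposed pairs (L1[i][j], L2[i][j]), row by row (rows and columns indexed from 0):
row 0: (0,0) (3,3) (1,2) (2,1)
row 1: (3,3) (0,0) (2,1) (1,2)
row 2: (1,2) (2,1) (0,0) (3,3)
row 3: (2,1) (1,2) (3,3) (0,0)
Orthogonality requires all 16 pairs distinct.
But the pair (3,3) repeats: cell (0,1) has L1 = 3, L2 = 3, and cell (1,0) has L1 = 3, L2 = 3.
A repeated pair means some other pair never occurs (only 4 distinct pairs out of 16), so the squares are not orthogonal.
Conclusion: NO.

NO


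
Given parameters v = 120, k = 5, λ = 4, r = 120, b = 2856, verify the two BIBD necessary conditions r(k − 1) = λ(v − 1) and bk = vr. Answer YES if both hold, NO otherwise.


Condition (i): r(k − 1) = 120·4 = 480; λ(v − 1) = 4·119 = 476. Match? NO.
Condition (ii): bk = 2856·5 = 14280; vr = 120·120 = 14400. Match? NO.
Both conditions hold? NO.

NO


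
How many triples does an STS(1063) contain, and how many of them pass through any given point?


An STS(v) is a 2-(v, 3, 1) BIBD: block size k = 3, λ = 1.
Replication: r(k − 1) = λ(v − 1) ⇒ r·2 = 1063 − 1 = 1062 ⇒ r = 531.
Block count: bk = vr ⇒ b·3 = 1063·531 = 564453 ⇒ b = 188151.
(Check via b = v(v − 1)/6 = 1063·1062/6 = 1128906/6 = 188151.)

r = 531, b = 188151.


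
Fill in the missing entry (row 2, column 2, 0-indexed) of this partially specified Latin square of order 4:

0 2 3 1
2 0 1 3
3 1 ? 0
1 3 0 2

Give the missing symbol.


Row 2 contains symbols [0, 1, 3] — missing [2].
Column 2 contains symbols [0, 1, 3] — missing [2].
The missing symbol must appear in both missing sets; intersection = [2].
Therefore the hidden value is 2.

Missing value = 2.


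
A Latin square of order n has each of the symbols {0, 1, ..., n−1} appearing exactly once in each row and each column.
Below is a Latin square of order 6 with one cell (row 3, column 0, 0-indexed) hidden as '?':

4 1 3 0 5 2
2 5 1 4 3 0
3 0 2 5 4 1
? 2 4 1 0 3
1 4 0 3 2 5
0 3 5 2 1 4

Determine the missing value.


Row 3 contains symbols [0, 1, 2, 3, 4] — missing [5].
Column 0 contains symbols [0, 1, 2, 3, 4] — missing [5].
The missing symbol must appear in both missing sets; intersection = [5].
Therefore the hidden value is 5.

Missing value = 5.


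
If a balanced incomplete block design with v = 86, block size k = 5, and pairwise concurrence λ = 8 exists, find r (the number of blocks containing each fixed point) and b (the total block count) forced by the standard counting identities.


Any 2-(v, k, λ) BIBD satisfies two necessary conditions:
  (i)  Each point sits in r blocks, and counting incidences through any fixed point gives r(k − 1) = λ(v − 1), so r = λ(v − 1)/(k − 1).
  (ii) Total incidences bk = vr, so b = vr/k.
Step 1: r = λ(v − 1)/(k − 1) = 8·(86 − 1)/(5 − 1) = 8·85/4 = 680/4 = 170.
Step 2: b = vr/k = 86·170/5 = 14620/5 = 2924.
Check integrality: r = 170 ∈ Z ✓, b = 2924 ∈ Z ✓.
(These identities are necessary conditions: they determine r and b for any design with these parameters, but do not by themselves prove that one exists.)

r = 170, b = 2924.


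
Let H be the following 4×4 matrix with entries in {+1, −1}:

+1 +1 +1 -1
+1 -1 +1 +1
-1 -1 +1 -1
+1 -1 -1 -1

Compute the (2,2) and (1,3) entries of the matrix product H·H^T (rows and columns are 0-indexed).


Row 1 of H: [1, -1, 1, 1].
Row 2 of H: [-1, -1, 1, -1].
Row 3 of H: [1, -1, -1, -1].
(H·H^T)[2][2] = Σ_j H[2][j]·H[2][j] = (-1)² + (-1)² + (1)² + (-1)² = 1 + 1 + 1 + 1 = 4.
(H·H^T)[1][3] = Σ_j H[1][j]·H[3][j] = (1)·(1) + (-1)·(-1) + (1)·(-1) + (1)·(-1) = 1 + 1 + -1 + -1 = 0.
So rows 1 and 3 are orthogonal; the diagonal entry equals n = 4.

(2,2) entry = 4; (1,3) entry = 0.


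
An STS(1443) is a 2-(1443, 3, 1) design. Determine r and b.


An STS(v) is a 2-(v, 3, 1) BIBD: block size k = 3, λ = 1.
Replication: r(k − 1) = λ(v − 1) ⇒ r·2 = 1443 − 1 = 1442 ⇒ r = 721.
Block count: bk = vr ⇒ b·3 = 1443·721 = 1040403 ⇒ b = 346801.

r = 721, b = 346801.


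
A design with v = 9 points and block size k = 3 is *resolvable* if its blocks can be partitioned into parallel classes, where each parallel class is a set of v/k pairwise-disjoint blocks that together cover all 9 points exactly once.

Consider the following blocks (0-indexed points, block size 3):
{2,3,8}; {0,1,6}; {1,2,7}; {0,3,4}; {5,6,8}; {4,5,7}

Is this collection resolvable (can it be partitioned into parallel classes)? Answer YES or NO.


v = 9, block size k = 3, number of blocks = 6.
For resolvability, blocks must partition into parallel classes of size v/k = 3.
Total blocks must therefore be a multiple of 3: 6 = 3·2 + 0 ⇒ divisible ✓.
Greedy packing gives 2 candidate class(es). Each should be a full parallel class (size 3, covers all 9 points).
  Class 1 (3 blocks): {2,3,8}; {0,1,6}; {4,5,7}. Points covered: [0, 1, 2, 3, 4, 5, 6, 7, 8].
  Class 2 (3 blocks): {1,2,7}; {0,3,4}; {5,6,8}. Points covered: [0, 1, 2, 3, 4, 5, 6, 7, 8].
All classes full (size 3)? YES. All classes cover every point? YES.
Resolvable? YES.

YES


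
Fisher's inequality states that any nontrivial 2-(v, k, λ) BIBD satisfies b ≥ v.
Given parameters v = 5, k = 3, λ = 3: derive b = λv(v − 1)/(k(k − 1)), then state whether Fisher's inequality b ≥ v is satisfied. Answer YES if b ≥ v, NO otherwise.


b = λv(v − 1)/(k(k − 1)) = 3·5·4/(3·2) = 60/6 = 10.
Compare with v = 5: b ≥ v, so Fisher's inequality holds.

YES


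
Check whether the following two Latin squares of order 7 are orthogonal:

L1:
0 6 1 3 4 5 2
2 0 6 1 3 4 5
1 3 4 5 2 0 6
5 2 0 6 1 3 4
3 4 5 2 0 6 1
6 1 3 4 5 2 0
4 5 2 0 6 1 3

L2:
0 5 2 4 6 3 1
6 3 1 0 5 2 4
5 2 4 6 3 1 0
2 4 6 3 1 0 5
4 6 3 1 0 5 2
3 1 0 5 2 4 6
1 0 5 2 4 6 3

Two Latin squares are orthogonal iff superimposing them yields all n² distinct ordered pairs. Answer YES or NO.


Form the n² = 49 superimposed pairs (L1[i][j], L2[i][j]), row by row (rows and columns indexed from 0):
row 0: (0,0) (6,5) (1,2) (3,4) (4,6) (5,3) (2,1)
row 1: (2,6) (0,3) (6,1) (1,0) (3,5) (4,2) (5,4)
row 2: (1,5) (3,2) (4,4) (5,6) (2,3) (0,1) (6,0)
row 3: (5,2) (2,4) (0,6) (6,3) (1,1) (3,0) (4,5)
row 4: (3,4) (4,6) (5,3) (2,1) (0,0) (6,5) (1,2)
row 5: (6,3) (1,1) (3,0) (4,5) (5,2) (2,4) (0,6)
row 6: (4,1) (5,0) (2,5) (0,2) (6,4) (1,6) (3,3)
Orthogonality requires all 49 pairs distinct.
But the pair (3,4) repeats: cell (0,3) has L1 = 3, L2 = 4, and cell (4,0) has L1 = 3, L2 = 4.
A repeated pair means some other pair never occurs (only 35 distinct pairs out of 49), so the squares are not orthogonal.
Conclusion: NO.

NO


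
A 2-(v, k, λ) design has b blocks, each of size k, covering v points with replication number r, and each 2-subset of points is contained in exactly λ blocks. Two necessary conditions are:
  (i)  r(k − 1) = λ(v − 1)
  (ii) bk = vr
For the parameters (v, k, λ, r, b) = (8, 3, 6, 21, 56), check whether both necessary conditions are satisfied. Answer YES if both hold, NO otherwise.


Condition (i): r(k − 1) = 21·2 = 42; λ(v − 1) = 6·7 = 42. Match? YES.
Condition (ii): bk = 56·3 = 168; vr = 8·21 = 168. Match? YES.
Both conditions hold? YES.

YES


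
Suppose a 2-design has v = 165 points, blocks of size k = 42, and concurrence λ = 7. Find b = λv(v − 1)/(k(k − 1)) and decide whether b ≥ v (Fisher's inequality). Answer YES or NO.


b = λv(v − 1)/(k(k − 1)) = 7·165·164/(42·41) = 189420/1722 = 110.
Compare with v = 165: b < v, so Fisher's inequality fails.

NO


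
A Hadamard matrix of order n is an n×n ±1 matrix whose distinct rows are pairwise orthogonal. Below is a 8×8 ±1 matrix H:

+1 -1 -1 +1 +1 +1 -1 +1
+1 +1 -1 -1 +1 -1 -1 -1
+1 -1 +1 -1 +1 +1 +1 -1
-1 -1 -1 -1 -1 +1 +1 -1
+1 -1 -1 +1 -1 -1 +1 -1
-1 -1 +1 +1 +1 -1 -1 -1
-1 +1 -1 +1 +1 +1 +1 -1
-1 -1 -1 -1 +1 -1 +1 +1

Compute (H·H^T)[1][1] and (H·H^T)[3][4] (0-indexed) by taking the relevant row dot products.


Row 1 of H: [1, 1, -1, -1, 1, -1, -1, -1].
Row 3 of H: [-1, -1, -1, -1, -1, 1, 1, -1].
Row 4 of H: [1, -1, -1, 1, -1, -1, 1, -1].
(H·H^T)[1][1] = Σ_j H[1][j]·H[1][j] = (1)² + (1)² + (-1)² + (-1)² + (1)² + (-1)² + (-1)² + (-1)² = 1 + 1 + 1 + 1 + 1 + 1 + 1 + 1 = 8.
(H·H^T)[3][4] = Σ_j H[3][j]·H[4][j] = (-1)·(1) + (-1)·(-1) + (-1)·(-1) + (-1)·(1) + (-1)·(-1) + (1)·(-1) + (1)·(1) + (-1)·(-1) = -1 + 1 + 1 + -1 + 1 + -1 + 1 + 1 = 2.
Rows 3 and 4 are not orthogonal (dot product = 2 ≠ 0), so H is not a Hadamard matrix.

(1,1) entry = 8; (3,4) entry = 2.


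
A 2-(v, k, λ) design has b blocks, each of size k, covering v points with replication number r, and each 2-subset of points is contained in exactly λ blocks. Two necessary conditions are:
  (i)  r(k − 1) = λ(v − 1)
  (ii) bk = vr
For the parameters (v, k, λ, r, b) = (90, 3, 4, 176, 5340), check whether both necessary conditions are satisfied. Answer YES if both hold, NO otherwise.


Condition (i): r(k − 1) = 176·2 = 352; λ(v − 1) = 4·89 = 356. Match? NO.
Condition (ii): bk = 5340·3 = 16020; vr = 90·176 = 15840. Match? NO.
Both conditions hold? NO.

NO


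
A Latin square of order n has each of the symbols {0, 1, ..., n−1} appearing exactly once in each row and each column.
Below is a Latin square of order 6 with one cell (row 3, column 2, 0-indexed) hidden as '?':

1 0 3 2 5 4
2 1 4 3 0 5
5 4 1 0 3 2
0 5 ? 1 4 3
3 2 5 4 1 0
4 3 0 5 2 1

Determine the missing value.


Row 3 contains symbols [0, 1, 3, 4, 5] — missing [2].
Column 2 contains symbols [0, 1, 3, 4, 5] — missing [2].
The missing symbol must appear in both missing sets; intersection = [2].
Therefore the hidden value is 2.

Missing value = 2.


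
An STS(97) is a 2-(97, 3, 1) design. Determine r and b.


An STS(v) is a 2-(v, 3, 1) BIBD: block size k = 3, λ = 1.
Replication: r(k − 1) = λ(v − 1) ⇒ r·2 = 97 − 1 = 96 ⇒ r = 48.
Block count: b = v(v − 1)/6 = 97·96/6 = 9312/6 = 1552.

r = 48, b = 1552.


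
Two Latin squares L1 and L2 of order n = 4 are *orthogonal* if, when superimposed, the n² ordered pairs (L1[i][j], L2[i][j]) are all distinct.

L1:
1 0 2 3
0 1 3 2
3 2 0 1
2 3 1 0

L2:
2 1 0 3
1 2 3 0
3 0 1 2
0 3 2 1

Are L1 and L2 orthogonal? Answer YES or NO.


Form the n² = 16 superimposed pairs (L1[i][j], L2[i][j]), row by row (rows and columns indexed from 0):
row 0: (1,2) (0,1) (2,0) (3,3)
row 1: (0,1) (1,2) (3,3) (2,0)
row 2: (3,3) (2,0) (0,1) (1,2)
row 3: (2,0) (3,3) (1,2) (0,1)
Orthogonality requires all 16 pairs distinct.
But the pair (0,1) repeats: cell (0,1) has L1 = 0, L2 = 1, and cell (1,0) has L1 = 0, L2 = 1.
A repeated pair means some other pair never occurs (only 4 distinct pairs out of 16), so the squares are not orthogonal.
Conclusion: NO.

NO


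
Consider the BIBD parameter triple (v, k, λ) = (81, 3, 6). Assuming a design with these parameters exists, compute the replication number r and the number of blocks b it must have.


Any 2-(v, k, λ) BIBD satisfies two necessary conditions:
  (i)  Each point sits in r blocks, and counting incidences through any fixed point gives r(k − 1) = λ(v − 1), so r = λ(v − 1)/(k − 1).
  (ii) Total incidences bk = vr, so b = vr/k.
Step 1: r = λ(v − 1)/(k − 1) = 6·(81 − 1)/(3 − 1) = 6·80/2 = 480/2 = 240.
Step 2: b = vr/k = 81·240/3 = 19440/3 = 6480.
Check integrality: r = 240 ∈ Z ✓, b = 6480 ∈ Z ✓.
(These identities are necessary conditions: they determine r and b for any design with these parameters, but do not by themselves prove that one exists.)

r = 240, b = 6480.


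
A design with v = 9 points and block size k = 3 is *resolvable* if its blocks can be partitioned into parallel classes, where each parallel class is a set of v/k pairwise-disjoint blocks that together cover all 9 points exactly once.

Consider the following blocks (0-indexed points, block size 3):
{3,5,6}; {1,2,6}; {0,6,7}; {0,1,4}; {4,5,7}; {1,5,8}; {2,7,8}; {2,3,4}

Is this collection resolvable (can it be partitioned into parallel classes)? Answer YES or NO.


v = 9, block size k = 3, number of blocks = 8.
For resolvability, blocks must partition into parallel classes of size v/k = 3.
Total blocks must therefore be a multiple of 3: 8 = 3·2 + 2 ⇒ not divisible ✗.
Resolvable? NO.

NO


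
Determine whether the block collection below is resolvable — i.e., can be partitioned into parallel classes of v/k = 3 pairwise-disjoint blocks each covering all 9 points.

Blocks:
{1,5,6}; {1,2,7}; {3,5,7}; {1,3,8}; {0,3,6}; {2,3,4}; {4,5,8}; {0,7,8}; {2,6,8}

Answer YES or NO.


v = 9, block size k = 3, number of blocks = 9.
For resolvability, blocks must partition into parallel classes of size v/k = 3.
Total blocks must therefore be a multiple of 3: 9 = 3·3 + 0 ⇒ divisible ✓.
Consider block {3,5,7}. The only other block(s) in the collection disjoint from it are {2,6,8} — just 1 block(s). Any parallel class containing {3,5,7} would need 2 other blocks each disjoint from it, so no parallel class of size 3 can contain {3,5,7}.
Since every block must belong to some parallel class in a resolution, the collection cannot be partitioned into parallel classes.
Resolvable? NO.

NO


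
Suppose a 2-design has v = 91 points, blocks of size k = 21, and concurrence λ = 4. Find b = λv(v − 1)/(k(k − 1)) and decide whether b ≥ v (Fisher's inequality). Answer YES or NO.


b = λv(v − 1)/(k(k − 1)) = 4·91·90/(21·20) = 32760/420 = 78.
Compare with v = 91: b < v, so Fisher's inequality fails.

NO


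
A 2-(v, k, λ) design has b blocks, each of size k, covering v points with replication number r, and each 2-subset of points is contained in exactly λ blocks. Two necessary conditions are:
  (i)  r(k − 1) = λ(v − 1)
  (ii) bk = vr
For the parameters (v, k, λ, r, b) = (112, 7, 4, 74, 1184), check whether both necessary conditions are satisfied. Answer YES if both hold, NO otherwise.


Condition (i): r(k − 1) = 74·6 = 444; λ(v − 1) = 4·111 = 444. Match? YES.
Condition (ii): bk = 1184·7 = 8288; vr = 112·74 = 8288. Match? YES.
Both conditions hold? YES.

YES


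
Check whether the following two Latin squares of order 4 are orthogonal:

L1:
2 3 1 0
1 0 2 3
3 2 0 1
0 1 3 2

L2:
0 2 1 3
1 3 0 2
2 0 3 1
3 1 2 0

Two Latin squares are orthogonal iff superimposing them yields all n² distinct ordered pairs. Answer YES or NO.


Form the n² = 16 superimposed pairs (L1[i][j], L2[i][j]), row by row (rows and columns indexed from 0):
row 0: (2,0) (3,2) (1,1) (0,3)
row 1: (1,1) (0,3) (2,0) (3,2)
row 2: (3,2) (2,0) (0,3) (1,1)
row 3: (0,3) (1,1) (3,2) (2,0)
Orthogonality requires all 16 pairs distinct.
But the pair (1,1) repeats: cell (0,2) has L1 = 1, L2 = 1, and cell (1,0) has L1 = 1, L2 = 1.
A repeated pair means some other pair never occurs (only 4 distinct pairs out of 16), so the squares are not orthogonal.
Conclusion: NO.

NO


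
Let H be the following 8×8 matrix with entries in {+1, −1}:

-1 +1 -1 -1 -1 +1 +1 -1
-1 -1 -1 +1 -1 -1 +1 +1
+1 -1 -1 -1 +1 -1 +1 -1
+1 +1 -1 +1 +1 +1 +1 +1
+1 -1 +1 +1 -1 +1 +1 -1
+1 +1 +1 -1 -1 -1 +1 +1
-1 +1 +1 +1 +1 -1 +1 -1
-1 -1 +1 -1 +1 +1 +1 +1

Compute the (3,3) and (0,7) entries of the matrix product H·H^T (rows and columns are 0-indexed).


Row 0 of H: [-1, 1, -1, -1, -1, 1, 1, -1].
Row 3 of H: [1, 1, -1, 1, 1, 1, 1, 1].
Row 7 of H: [-1, -1, 1, -1, 1, 1, 1, 1].
(H·H^T)[3][3] = Σ_j H[3][j]·H[3][j] = (1)² + (1)² + (-1)² + (1)² + (1)² + (1)² + (1)² + (1)² = 1 + 1 + 1 + 1 + 1 + 1 + 1 + 1 = 8.
(H·H^T)[0][7] = Σ_j H[0][j]·H[7][j] = (-1)·(-1) + (1)·(-1) + (-1)·(1) + (-1)·(-1) + (-1)·(1) + (1)·(1) + (1)·(1) + (-1)·(1) = 1 + -1 + -1 + 1 + -1 + 1 + 1 + -1 = 0.
So rows 0 and 7 are orthogonal; the diagonal entry equals n = 8.

(3,3) entry = 8; (0,7) entry = 0.


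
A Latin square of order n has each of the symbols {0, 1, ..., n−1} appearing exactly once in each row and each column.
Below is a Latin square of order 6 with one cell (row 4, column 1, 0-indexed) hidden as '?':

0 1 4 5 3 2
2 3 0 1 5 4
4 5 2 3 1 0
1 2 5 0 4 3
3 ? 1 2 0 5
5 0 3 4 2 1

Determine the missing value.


Row 4 contains symbols [0, 1, 2, 3, 5] — missing [4].
Column 1 contains symbols [0, 1, 2, 3, 5] — missing [4].
The missing symbol must appear in both missing sets; intersection = [4].
Therefore the hidden value is 4.

Missing value = 4.


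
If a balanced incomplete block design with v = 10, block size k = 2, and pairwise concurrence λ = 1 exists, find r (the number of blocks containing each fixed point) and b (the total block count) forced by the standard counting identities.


Any 2-(v, k, λ) BIBD satisfies two necessary conditions:
  (i)  Each point sits in r blocks, and counting incidences through any fixed point gives r(k − 1) = λ(v − 1), so r = λ(v − 1)/(k − 1).
  (ii) Total incidences bk = vr, so b = vr/k.
Step 1: r = λ(v − 1)/(k − 1) = 1·(10 − 1)/(2 − 1) = 1·9/1 = 9/1 = 9.
Step 2: b = vr/k = 10·9/2 = 90/2 = 45.
Check integrality: r = 9 ∈ Z ✓, b = 45 ∈ Z ✓.
(These identities are necessary conditions: they determine r and b for any design with these parameters, but do not by themselves prove that one exists.)

r = 9, b = 45.


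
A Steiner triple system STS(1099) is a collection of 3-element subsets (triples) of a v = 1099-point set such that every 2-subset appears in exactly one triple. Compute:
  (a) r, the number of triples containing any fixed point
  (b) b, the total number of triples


An STS(v) is a 2-(v, 3, 1) BIBD: block size k = 3, λ = 1.
Replication: r(k − 1) = λ(v − 1) ⇒ r·2 = 1099 − 1 = 1098 ⇒ r = 549.
Block count: b = v(v − 1)/6 = 1099·1098/6 = 1206702/6 = 201117.

r = 549, b = 201117.


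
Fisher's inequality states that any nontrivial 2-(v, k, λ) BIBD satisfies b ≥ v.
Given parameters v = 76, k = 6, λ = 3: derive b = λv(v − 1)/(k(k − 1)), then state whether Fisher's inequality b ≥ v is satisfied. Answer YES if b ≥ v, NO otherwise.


b = λv(v − 1)/(k(k − 1)) = 3·76·75/(6·5) = 17100/30 = 570.
Compare with v = 76: b ≥ v, so Fisher's inequality holds.

YES


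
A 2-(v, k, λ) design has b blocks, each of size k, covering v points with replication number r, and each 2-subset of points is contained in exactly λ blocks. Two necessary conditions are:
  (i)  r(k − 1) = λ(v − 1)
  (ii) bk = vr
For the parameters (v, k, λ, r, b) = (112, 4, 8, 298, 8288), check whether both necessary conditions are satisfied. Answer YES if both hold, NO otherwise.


Condition (i): r(k − 1) = 298·3 = 894; λ(v − 1) = 8·111 = 888. Match? NO.
Condition (ii): bk = 8288·4 = 33152; vr = 112·298 = 33376. Match? NO.
Both conditions hold? NO.

NO


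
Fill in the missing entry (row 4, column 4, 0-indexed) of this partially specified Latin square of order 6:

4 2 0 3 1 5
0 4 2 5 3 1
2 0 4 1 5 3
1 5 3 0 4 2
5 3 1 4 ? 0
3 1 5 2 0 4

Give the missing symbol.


Row 4 contains symbols [0, 1, 3, 4, 5] — missing [2].
Column 4 contains symbols [0, 1, 3, 4, 5] — missing [2].
The missing symbol must appear in both missing sets; intersection = [2].
Therefore the hidden value is 2.

Missing value = 2.
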